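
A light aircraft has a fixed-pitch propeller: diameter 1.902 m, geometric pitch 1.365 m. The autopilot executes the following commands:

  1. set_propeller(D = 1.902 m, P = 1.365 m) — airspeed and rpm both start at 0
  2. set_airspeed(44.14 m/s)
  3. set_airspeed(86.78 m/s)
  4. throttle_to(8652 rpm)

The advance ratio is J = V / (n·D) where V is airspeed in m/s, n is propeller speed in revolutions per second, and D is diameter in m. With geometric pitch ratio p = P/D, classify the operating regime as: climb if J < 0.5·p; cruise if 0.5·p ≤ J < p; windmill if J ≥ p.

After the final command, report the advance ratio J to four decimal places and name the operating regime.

J = 0.3164, regime = climb

set_propeller: D = 1.902 m, P = 1.365 m (p = P/D = 0.717666); state ← (V=0, rpm=0)
set_airspeed(44.14): V ← 44.14 m/s
set_airspeed(86.78): V ← 86.78 m/s
throttle_to(8652): rpm ← 8652
final state: V = 86.78 m/s, rpm = 8652 → n = rpm/60 = 144.200000 rev/s
J = V / (n·D) = 86.78 / (144.200000 × 1.902) = 0.316405
regime bands: climb J<0.3588 | cruise [0.3588, 0.7177) | windmill J≥0.7177
J = 0.3164 → climb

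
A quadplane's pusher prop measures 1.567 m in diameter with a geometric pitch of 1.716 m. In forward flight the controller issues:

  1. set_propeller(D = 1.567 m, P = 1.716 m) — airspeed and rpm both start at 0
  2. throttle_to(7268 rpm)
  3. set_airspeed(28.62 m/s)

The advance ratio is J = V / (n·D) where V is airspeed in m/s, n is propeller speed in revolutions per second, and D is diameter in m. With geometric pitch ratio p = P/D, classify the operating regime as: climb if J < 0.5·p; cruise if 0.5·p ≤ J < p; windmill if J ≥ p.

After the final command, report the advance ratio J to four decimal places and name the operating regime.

J = 0.1508, regime = climb

set_propeller: D = 1.567 m, P = 1.716 m (p = P/D = 1.095086); state ← (V=0, rpm=0)
throttle_to(7268): rpm ← 7268
set_airspeed(28.62): V ← 28.62 m/s
final state: V = 28.62 m/s, rpm = 7268 → n = rpm/60 = 121.133333 rev/s
J = V / (n·D) = 28.62 / (121.133333 × 1.567) = 0.150778
regime bands: climb J<0.5475 | cruise [0.5475, 1.0951) | windmill J≥1.0951
J = 0.1508 → climb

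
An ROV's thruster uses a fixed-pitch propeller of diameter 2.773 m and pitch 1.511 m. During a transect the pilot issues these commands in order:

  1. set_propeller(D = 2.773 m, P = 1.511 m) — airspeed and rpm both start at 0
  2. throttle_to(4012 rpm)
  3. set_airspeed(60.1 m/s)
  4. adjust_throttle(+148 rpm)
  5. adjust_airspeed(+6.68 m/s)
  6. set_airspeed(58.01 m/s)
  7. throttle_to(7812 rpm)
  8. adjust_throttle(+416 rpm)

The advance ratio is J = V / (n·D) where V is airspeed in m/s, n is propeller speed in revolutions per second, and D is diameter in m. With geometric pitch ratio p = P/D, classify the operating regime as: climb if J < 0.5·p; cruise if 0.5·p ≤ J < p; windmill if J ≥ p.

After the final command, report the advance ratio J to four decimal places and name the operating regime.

set_propeller: D = 2.773 m, P = 1.511 m (p = P/D = 0.544897); state ← (V=0, rpm=0)
throttle_to(4012): rpm ← 4012
set_airspeed(60.1): V ← 60.1 m/s
adjust_throttle(+148): rpm ← 4012 +148 = 4160
adjust_airspeed(+6.68): V ← 60.1 +6.68 = 66.78 m/s
set_airspeed(58.01): V ← 58.01 m/s
throttle_to(7812): rpm ← 7812
adjust_throttle(+416): rpm ← 7812 +416 = 8228
final state: V = 58.01 m/s, rpm = 8228 → n = rpm/60 = 137.133333 rev/s
J = V / (n·D) = 58.01 / (137.133333 × 2.773) = 0.152549
regime bands: climb J<0.2724 | cruise [0.2724, 0.5449) | windmill J≥0.5449
J = 0.1525 → climb

J = 0.1525, regime = climb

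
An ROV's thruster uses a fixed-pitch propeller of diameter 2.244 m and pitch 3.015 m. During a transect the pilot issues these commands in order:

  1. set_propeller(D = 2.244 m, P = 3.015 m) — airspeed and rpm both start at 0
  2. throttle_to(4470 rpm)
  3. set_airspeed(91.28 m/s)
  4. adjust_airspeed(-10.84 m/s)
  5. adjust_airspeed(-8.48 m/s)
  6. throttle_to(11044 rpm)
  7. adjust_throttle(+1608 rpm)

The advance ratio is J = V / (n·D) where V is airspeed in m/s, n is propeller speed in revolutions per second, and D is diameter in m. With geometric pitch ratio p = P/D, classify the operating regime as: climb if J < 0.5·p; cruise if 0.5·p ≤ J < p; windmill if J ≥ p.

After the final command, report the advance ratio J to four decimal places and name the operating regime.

J = 0.1521, regime = climb

set_propeller: D = 2.244 m, P = 3.015 m (p = P/D = 1.343583); state ← (V=0, rpm=0)
throttle_to(4470): rpm ← 4470
set_airspeed(91.28): V ← 91.28 m/s
adjust_airspeed(-10.84): V ← 91.28 -10.84 = 80.44 m/s
adjust_airspeed(-8.48): V ← 80.44 -8.48 = 71.96 m/s
throttle_to(11044): rpm ← 11044
adjust_throttle(+1608): rpm ← 11044 +1608 = 12652
final state: V = 71.96 m/s, rpm = 12652 → n = rpm/60 = 210.866667 rev/s
J = V / (n·D) = 71.96 / (210.866667 × 2.244) = 0.152076
regime bands: climb J<0.6718 | cruise [0.6718, 1.3436) | windmill J≥1.3436
J = 0.1521 → climb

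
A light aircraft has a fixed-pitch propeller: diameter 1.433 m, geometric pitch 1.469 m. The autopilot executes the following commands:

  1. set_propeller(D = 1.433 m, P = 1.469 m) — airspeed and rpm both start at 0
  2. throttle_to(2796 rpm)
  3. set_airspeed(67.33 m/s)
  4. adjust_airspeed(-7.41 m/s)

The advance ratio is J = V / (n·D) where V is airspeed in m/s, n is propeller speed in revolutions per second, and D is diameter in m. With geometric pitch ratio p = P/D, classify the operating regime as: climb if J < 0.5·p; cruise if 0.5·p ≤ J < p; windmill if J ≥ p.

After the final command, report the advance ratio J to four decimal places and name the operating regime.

set_propeller: D = 1.433 m, P = 1.469 m (p = P/D = 1.025122); state ← (V=0, rpm=0)
throttle_to(2796): rpm ← 2796
set_airspeed(67.33): V ← 67.33 m/s
adjust_airspeed(-7.41): V ← 67.33 -7.41 = 59.92 m/s
final state: V = 59.92 m/s, rpm = 2796 → n = rpm/60 = 46.600000 rev/s
J = V / (n·D) = 59.92 / (46.600000 × 1.433) = 0.897304
regime bands: climb J<0.5126 | cruise [0.5126, 1.0251) | windmill J≥1.0251
J = 0.8973 → cruise

J = 0.8973, regime = cruise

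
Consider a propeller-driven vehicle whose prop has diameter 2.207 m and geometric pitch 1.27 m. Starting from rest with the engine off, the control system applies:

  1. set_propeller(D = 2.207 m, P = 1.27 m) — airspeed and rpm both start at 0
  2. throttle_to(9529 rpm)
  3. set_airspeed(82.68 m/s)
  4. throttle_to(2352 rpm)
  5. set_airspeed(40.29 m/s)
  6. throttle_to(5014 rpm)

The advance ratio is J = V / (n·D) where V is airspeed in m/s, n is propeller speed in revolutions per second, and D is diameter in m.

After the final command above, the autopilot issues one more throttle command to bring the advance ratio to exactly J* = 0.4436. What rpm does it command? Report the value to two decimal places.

set_propeller: D = 2.207 m, P = 1.27 m (p = P/D = 0.575442); state ← (V=0, rpm=0)
throttle_to(9529): rpm ← 9529
set_airspeed(82.68): V ← 82.68 m/s
throttle_to(2352): rpm ← 2352
set_airspeed(40.29): V ← 40.29 m/s
throttle_to(5014): rpm ← 5014
final state: V = 40.29 m/s, rpm = 5014 → n = rpm/60 = 83.566667 rev/s
target J* = 0.4436; solve J* = V/(n·D) for n: n = V/(J*·D) = 40.29/(0.4436 × 2.207) = 41.153180 rev/s
rpm = 60·n = 2469.190783

rpm = 2469.19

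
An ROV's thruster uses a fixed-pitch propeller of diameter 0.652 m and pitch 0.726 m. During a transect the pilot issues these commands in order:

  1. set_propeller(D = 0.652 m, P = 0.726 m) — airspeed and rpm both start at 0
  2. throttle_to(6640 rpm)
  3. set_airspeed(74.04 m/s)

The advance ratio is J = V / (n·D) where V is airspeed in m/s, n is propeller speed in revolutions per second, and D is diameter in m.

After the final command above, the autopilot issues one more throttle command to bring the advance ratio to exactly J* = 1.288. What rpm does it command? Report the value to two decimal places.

set_propeller: D = 0.652 m, P = 0.726 m (p = P/D = 1.113497); state ← (V=0, rpm=0)
throttle_to(6640): rpm ← 6640
set_airspeed(74.04): V ← 74.04 m/s
final state: V = 74.04 m/s, rpm = 6640 → n = rpm/60 = 110.666667 rev/s
target J* = 1.288; solve J* = V/(n·D) for n: n = V/(J*·D) = 74.04/(1.288 × 0.652) = 88.166368 rev/s
rpm = 60·n = 5289.982090

rpm = 5289.98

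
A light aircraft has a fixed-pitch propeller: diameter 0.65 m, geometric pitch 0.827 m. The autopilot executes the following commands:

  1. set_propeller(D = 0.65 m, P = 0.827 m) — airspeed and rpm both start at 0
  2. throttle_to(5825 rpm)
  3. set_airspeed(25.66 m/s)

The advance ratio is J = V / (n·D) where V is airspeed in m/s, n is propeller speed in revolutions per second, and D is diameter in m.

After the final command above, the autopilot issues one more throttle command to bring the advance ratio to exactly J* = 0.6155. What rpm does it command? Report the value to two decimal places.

set_propeller: D = 0.65 m, P = 0.827 m (p = P/D = 1.272308); state ← (V=0, rpm=0)
throttle_to(5825): rpm ← 5825
set_airspeed(25.66): V ← 25.66 m/s
final state: V = 25.66 m/s, rpm = 5825 → n = rpm/60 = 97.083333 rev/s
target J* = 0.6155; solve J* = V/(n·D) for n: n = V/(J*·D) = 25.66/(0.6155 × 0.65) = 64.137974 rev/s
rpm = 60·n = 3848.278448

rpm = 3848.28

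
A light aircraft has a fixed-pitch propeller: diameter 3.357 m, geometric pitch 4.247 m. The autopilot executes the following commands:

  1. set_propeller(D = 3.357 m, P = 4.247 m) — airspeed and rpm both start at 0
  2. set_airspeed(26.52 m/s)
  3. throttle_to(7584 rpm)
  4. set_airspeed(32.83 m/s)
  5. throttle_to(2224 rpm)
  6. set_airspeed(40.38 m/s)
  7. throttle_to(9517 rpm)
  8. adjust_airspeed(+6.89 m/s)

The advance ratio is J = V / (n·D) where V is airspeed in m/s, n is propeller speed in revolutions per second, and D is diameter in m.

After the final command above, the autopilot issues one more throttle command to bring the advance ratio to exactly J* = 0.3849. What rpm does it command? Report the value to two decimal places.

set_propeller: D = 3.357 m, P = 4.247 m (p = P/D = 1.265118); state ← (V=0, rpm=0)
set_airspeed(26.52): V ← 26.52 m/s
throttle_to(7584): rpm ← 7584
set_airspeed(32.83): V ← 32.83 m/s
throttle_to(2224): rpm ← 2224
set_airspeed(40.38): V ← 40.38 m/s
throttle_to(9517): rpm ← 9517
adjust_airspeed(+6.89): V ← 40.38 +6.89 = 47.27 m/s
final state: V = 47.27 m/s, rpm = 9517 → n = rpm/60 = 158.616667 rev/s
target J* = 0.3849; solve J* = V/(n·D) for n: n = V/(J*·D) = 47.27/(0.3849 × 3.357) = 36.583592 rev/s
rpm = 60·n = 2195.015546

rpm = 2195.02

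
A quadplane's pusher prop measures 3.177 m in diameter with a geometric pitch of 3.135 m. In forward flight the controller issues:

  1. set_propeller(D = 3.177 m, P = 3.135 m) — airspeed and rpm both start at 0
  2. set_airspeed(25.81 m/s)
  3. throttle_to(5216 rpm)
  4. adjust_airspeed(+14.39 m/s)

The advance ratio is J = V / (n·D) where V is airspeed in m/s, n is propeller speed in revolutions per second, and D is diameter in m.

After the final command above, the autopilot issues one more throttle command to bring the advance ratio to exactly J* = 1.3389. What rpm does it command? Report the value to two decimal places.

rpm = 567.04

set_propeller: D = 3.177 m, P = 3.135 m (p = P/D = 0.986780); state ← (V=0, rpm=0)
set_airspeed(25.81): V ← 25.81 m/s
throttle_to(5216): rpm ← 5216
adjust_airspeed(+14.39): V ← 25.81 +14.39 = 40.2 m/s
final state: V = 40.2 m/s, rpm = 5216 → n = rpm/60 = 86.933333 rev/s
target J* = 1.3389; solve J* = V/(n·D) for n: n = V/(J*·D) = 40.2/(1.3389 × 3.177) = 9.450629 rev/s
rpm = 60·n = 567.037717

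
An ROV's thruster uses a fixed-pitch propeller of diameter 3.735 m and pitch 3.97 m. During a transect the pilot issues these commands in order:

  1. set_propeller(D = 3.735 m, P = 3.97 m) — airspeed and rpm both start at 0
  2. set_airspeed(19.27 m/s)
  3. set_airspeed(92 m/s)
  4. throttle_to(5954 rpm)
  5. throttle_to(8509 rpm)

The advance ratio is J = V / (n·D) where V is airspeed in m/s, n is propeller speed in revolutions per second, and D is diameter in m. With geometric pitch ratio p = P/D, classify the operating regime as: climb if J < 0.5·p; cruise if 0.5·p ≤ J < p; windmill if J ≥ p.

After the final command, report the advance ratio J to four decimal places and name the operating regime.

J = 0.1737, regime = climb

set_propeller: D = 3.735 m, P = 3.97 m (p = P/D = 1.062918); state ← (V=0, rpm=0)
set_airspeed(19.27): V ← 19.27 m/s
set_airspeed(92): V ← 92 m/s
throttle_to(5954): rpm ← 5954
throttle_to(8509): rpm ← 8509
final state: V = 92 m/s, rpm = 8509 → n = rpm/60 = 141.816667 rev/s
J = V / (n·D) = 92 / (141.816667 × 3.735) = 0.173688
regime bands: climb J<0.5315 | cruise [0.5315, 1.0629) | windmill J≥1.0629
J = 0.1737 → climb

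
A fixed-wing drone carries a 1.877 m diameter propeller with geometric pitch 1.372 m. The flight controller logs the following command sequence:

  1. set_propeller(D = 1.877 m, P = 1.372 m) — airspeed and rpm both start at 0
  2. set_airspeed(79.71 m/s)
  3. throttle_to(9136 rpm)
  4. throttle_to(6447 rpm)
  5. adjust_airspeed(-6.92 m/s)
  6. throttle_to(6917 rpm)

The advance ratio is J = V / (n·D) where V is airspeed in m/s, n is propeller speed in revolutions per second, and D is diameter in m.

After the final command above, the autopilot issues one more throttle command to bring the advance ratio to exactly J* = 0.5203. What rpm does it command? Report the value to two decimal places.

rpm = 4472.03

set_propeller: D = 1.877 m, P = 1.372 m (p = P/D = 0.730954); state ← (V=0, rpm=0)
set_airspeed(79.71): V ← 79.71 m/s
throttle_to(9136): rpm ← 9136
throttle_to(6447): rpm ← 6447
adjust_airspeed(-6.92): V ← 79.71 -6.92 = 72.79 m/s
throttle_to(6917): rpm ← 6917
final state: V = 72.79 m/s, rpm = 6917 → n = rpm/60 = 115.283333 rev/s
target J* = 0.5203; solve J* = V/(n·D) for n: n = V/(J*·D) = 72.79/(0.5203 × 1.877) = 74.533861 rev/s
rpm = 60·n = 4472.031678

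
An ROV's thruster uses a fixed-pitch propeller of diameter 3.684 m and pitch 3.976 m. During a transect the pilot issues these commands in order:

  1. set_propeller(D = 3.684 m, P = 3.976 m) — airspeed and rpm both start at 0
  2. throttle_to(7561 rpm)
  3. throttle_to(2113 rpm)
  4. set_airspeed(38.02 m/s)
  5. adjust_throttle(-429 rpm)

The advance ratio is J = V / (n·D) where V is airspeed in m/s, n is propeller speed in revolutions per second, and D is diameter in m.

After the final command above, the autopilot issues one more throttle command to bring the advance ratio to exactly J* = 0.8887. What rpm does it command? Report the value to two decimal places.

set_propeller: D = 3.684 m, P = 3.976 m (p = P/D = 1.079262); state ← (V=0, rpm=0)
throttle_to(7561): rpm ← 7561
throttle_to(2113): rpm ← 2113
set_airspeed(38.02): V ← 38.02 m/s
adjust_throttle(-429): rpm ← 2113 -429 = 1684
final state: V = 38.02 m/s, rpm = 1684 → n = rpm/60 = 28.066667 rev/s
target J* = 0.8887; solve J* = V/(n·D) for n: n = V/(J*·D) = 38.02/(0.8887 × 3.684) = 11.612810 rev/s
rpm = 60·n = 696.768584

rpm = 696.77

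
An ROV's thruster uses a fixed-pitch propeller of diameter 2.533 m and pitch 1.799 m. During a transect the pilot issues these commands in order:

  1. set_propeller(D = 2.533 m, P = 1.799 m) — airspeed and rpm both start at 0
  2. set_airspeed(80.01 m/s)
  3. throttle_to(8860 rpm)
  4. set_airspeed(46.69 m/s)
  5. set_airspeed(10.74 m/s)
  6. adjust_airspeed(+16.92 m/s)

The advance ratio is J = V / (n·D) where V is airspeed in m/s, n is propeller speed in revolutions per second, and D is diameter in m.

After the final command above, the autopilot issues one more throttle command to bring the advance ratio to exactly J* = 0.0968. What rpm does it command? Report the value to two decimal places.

rpm = 6768.51

set_propeller: D = 2.533 m, P = 1.799 m (p = P/D = 0.710225); state ← (V=0, rpm=0)
set_airspeed(80.01): V ← 80.01 m/s
throttle_to(8860): rpm ← 8860
set_airspeed(46.69): V ← 46.69 m/s
set_airspeed(10.74): V ← 10.74 m/s
adjust_airspeed(+16.92): V ← 10.74 +16.92 = 27.66 m/s
final state: V = 27.66 m/s, rpm = 8860 → n = rpm/60 = 147.666667 rev/s
target J* = 0.0968; solve J* = V/(n·D) for n: n = V/(J*·D) = 27.66/(0.0968 × 2.533) = 112.808449 rev/s
rpm = 60·n = 6768.506948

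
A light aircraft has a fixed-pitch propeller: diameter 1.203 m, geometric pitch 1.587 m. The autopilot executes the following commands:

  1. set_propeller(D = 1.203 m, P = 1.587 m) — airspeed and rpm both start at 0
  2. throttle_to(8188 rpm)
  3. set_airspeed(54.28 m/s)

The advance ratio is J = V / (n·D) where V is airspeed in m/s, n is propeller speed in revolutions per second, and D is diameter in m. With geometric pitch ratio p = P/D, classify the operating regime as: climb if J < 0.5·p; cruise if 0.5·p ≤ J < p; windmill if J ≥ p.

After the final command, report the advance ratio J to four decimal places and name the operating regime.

set_propeller: D = 1.203 m, P = 1.587 m (p = P/D = 1.319202); state ← (V=0, rpm=0)
throttle_to(8188): rpm ← 8188
set_airspeed(54.28): V ← 54.28 m/s
final state: V = 54.28 m/s, rpm = 8188 → n = rpm/60 = 136.466667 rev/s
J = V / (n·D) = 54.28 / (136.466667 × 1.203) = 0.330634
regime bands: climb J<0.6596 | cruise [0.6596, 1.3192) | windmill J≥1.3192
J = 0.3306 → climb

J = 0.3306, regime = climb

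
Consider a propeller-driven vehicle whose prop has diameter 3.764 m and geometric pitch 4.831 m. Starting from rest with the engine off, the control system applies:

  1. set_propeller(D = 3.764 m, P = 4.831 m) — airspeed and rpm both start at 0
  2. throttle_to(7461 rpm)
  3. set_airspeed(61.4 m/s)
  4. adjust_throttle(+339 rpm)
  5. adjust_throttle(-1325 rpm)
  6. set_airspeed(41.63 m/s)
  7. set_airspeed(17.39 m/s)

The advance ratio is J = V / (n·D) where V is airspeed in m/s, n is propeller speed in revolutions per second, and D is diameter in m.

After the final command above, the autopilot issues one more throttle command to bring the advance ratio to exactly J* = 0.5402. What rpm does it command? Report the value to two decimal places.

set_propeller: D = 3.764 m, P = 4.831 m (p = P/D = 1.283475); state ← (V=0, rpm=0)
throttle_to(7461): rpm ← 7461
set_airspeed(61.4): V ← 61.4 m/s
adjust_throttle(+339): rpm ← 7461 +339 = 7800
adjust_throttle(-1325): rpm ← 7800 -1325 = 6475
set_airspeed(41.63): V ← 41.63 m/s
set_airspeed(17.39): V ← 17.39 m/s
final state: V = 17.39 m/s, rpm = 6475 → n = rpm/60 = 107.916667 rev/s
target J* = 0.5402; solve J* = V/(n·D) for n: n = V/(J*·D) = 17.39/(0.5402 × 3.764) = 8.552545 rev/s
rpm = 60·n = 513.152723

rpm = 513.15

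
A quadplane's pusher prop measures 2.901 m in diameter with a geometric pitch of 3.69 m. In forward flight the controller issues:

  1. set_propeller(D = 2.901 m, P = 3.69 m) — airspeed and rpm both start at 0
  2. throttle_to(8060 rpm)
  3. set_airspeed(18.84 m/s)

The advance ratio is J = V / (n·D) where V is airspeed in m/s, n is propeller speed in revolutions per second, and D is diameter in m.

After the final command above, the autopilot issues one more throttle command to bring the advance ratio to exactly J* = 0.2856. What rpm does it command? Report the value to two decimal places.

rpm = 1364.35

set_propeller: D = 2.901 m, P = 3.69 m (p = P/D = 1.271975); state ← (V=0, rpm=0)
throttle_to(8060): rpm ← 8060
set_airspeed(18.84): V ← 18.84 m/s
final state: V = 18.84 m/s, rpm = 8060 → n = rpm/60 = 134.333333 rev/s
target J* = 0.2856; solve J* = V/(n·D) for n: n = V/(J*·D) = 18.84/(0.2856 × 2.901) = 22.739189 rev/s
rpm = 60·n = 1364.351325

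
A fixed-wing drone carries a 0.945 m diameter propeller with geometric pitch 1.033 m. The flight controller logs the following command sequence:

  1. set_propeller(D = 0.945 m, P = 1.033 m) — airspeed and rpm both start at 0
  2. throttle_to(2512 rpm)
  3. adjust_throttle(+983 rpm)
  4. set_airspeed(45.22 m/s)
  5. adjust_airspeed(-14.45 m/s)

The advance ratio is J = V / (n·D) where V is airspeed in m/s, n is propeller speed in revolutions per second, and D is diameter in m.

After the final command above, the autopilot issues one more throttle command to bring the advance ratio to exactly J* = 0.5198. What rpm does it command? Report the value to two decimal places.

rpm = 3758.47

set_propeller: D = 0.945 m, P = 1.033 m (p = P/D = 1.093122); state ← (V=0, rpm=0)
throttle_to(2512): rpm ← 2512
adjust_throttle(+983): rpm ← 2512 +983 = 3495
set_airspeed(45.22): V ← 45.22 m/s
adjust_airspeed(-14.45): V ← 45.22 -14.45 = 30.77 m/s
final state: V = 30.77 m/s, rpm = 3495 → n = rpm/60 = 58.250000 rev/s
target J* = 0.5198; solve J* = V/(n·D) for n: n = V/(J*·D) = 30.77/(0.5198 × 0.945) = 62.641105 rev/s
rpm = 60·n = 3758.466321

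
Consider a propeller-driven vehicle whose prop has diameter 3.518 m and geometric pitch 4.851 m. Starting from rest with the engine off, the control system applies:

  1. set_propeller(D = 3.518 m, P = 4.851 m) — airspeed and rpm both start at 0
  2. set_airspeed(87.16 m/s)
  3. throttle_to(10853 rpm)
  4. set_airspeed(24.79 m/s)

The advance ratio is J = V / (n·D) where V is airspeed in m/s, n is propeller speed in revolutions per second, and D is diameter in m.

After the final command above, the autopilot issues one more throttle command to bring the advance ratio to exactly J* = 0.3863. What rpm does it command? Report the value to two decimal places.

rpm = 1094.48

set_propeller: D = 3.518 m, P = 4.851 m (p = P/D = 1.378908); state ← (V=0, rpm=0)
set_airspeed(87.16): V ← 87.16 m/s
throttle_to(10853): rpm ← 10853
set_airspeed(24.79): V ← 24.79 m/s
final state: V = 24.79 m/s, rpm = 10853 → n = rpm/60 = 180.883333 rev/s
target J* = 0.3863; solve J* = V/(n·D) for n: n = V/(J*·D) = 24.79/(0.3863 × 3.518) = 18.241308 rev/s
rpm = 60·n = 1094.478498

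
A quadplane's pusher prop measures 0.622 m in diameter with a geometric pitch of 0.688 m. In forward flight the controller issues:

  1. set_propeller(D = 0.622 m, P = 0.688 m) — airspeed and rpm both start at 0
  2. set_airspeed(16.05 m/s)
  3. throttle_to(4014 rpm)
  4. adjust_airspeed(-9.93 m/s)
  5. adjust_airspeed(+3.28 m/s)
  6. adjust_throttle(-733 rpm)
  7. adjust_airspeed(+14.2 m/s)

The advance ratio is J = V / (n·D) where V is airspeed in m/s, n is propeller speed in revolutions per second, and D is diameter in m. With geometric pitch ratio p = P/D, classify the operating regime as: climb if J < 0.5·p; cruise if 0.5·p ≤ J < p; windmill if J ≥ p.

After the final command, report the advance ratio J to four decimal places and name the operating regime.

J = 0.6939, regime = cruise

set_propeller: D = 0.622 m, P = 0.688 m (p = P/D = 1.106109); state ← (V=0, rpm=0)
set_airspeed(16.05): V ← 16.05 m/s
throttle_to(4014): rpm ← 4014
adjust_airspeed(-9.93): V ← 16.05 -9.93 = 6.12 m/s
adjust_airspeed(+3.28): V ← 6.12 +3.28 = 9.4 m/s
adjust_throttle(-733): rpm ← 4014 -733 = 3281
adjust_airspeed(+14.2): V ← 9.4 +14.2 = 23.6 m/s
final state: V = 23.6 m/s, rpm = 3281 → n = rpm/60 = 54.683333 rev/s
J = V / (n·D) = 23.6 / (54.683333 × 0.622) = 0.693852
regime bands: climb J<0.5531 | cruise [0.5531, 1.1061) | windmill J≥1.1061
J = 0.6939 → cruise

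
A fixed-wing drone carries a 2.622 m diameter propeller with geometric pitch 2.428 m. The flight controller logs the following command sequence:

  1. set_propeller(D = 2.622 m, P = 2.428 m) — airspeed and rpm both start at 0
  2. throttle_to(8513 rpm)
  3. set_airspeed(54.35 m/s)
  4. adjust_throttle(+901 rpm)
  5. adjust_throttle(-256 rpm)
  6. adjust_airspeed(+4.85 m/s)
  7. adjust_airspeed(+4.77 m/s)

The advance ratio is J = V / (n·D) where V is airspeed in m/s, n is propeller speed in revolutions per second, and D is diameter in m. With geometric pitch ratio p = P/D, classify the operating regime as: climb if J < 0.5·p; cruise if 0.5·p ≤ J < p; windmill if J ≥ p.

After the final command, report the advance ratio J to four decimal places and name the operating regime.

J = 0.1598, regime = climb

set_propeller: D = 2.622 m, P = 2.428 m (p = P/D = 0.926011); state ← (V=0, rpm=0)
throttle_to(8513): rpm ← 8513
set_airspeed(54.35): V ← 54.35 m/s
adjust_throttle(+901): rpm ← 8513 +901 = 9414
adjust_throttle(-256): rpm ← 9414 -256 = 9158
adjust_airspeed(+4.85): V ← 54.35 +4.85 = 59.2 m/s
adjust_airspeed(+4.77): V ← 59.2 +4.77 = 63.97 m/s
final state: V = 63.97 m/s, rpm = 9158 → n = rpm/60 = 152.633333 rev/s
J = V / (n·D) = 63.97 / (152.633333 × 2.622) = 0.159843
regime bands: climb J<0.4630 | cruise [0.4630, 0.9260) | windmill J≥0.9260
J = 0.1598 → climb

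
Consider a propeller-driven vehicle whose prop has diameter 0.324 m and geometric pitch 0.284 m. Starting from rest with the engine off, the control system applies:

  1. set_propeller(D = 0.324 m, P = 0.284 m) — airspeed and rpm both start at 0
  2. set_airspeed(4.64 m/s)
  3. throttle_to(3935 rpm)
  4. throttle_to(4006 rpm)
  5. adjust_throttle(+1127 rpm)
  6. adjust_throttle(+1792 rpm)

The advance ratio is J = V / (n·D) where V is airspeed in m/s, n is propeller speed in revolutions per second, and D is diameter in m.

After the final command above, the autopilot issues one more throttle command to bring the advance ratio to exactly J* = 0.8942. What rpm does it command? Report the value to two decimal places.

set_propeller: D = 0.324 m, P = 0.284 m (p = P/D = 0.876543); state ← (V=0, rpm=0)
set_airspeed(4.64): V ← 4.64 m/s
throttle_to(3935): rpm ← 3935
throttle_to(4006): rpm ← 4006
adjust_throttle(+1127): rpm ← 4006 +1127 = 5133
adjust_throttle(+1792): rpm ← 5133 +1792 = 6925
final state: V = 4.64 m/s, rpm = 6925 → n = rpm/60 = 115.416667 rev/s
target J* = 0.8942; solve J* = V/(n·D) for n: n = V/(J*·D) = 4.64/(0.8942 × 0.324) = 16.015419 rev/s
rpm = 60·n = 960.925139

rpm = 960.93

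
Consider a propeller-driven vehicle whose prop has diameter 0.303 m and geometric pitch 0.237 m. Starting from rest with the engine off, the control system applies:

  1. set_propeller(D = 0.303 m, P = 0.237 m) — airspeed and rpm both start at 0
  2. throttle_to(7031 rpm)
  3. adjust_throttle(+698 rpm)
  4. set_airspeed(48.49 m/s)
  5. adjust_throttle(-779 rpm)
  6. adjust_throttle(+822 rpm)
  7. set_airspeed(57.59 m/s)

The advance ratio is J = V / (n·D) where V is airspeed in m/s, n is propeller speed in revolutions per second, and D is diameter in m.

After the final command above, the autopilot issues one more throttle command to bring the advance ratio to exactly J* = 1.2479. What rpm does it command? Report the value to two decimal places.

set_propeller: D = 0.303 m, P = 0.237 m (p = P/D = 0.782178); state ← (V=0, rpm=0)
throttle_to(7031): rpm ← 7031
adjust_throttle(+698): rpm ← 7031 +698 = 7729
set_airspeed(48.49): V ← 48.49 m/s
adjust_throttle(-779): rpm ← 7729 -779 = 6950
adjust_throttle(+822): rpm ← 6950 +822 = 7772
set_airspeed(57.59): V ← 57.59 m/s
final state: V = 57.59 m/s, rpm = 7772 → n = rpm/60 = 129.533333 rev/s
target J* = 1.2479; solve J* = V/(n·D) for n: n = V/(J*·D) = 57.59/(1.2479 × 0.303) = 152.308684 rev/s
rpm = 60·n = 9138.521032

rpm = 9138.52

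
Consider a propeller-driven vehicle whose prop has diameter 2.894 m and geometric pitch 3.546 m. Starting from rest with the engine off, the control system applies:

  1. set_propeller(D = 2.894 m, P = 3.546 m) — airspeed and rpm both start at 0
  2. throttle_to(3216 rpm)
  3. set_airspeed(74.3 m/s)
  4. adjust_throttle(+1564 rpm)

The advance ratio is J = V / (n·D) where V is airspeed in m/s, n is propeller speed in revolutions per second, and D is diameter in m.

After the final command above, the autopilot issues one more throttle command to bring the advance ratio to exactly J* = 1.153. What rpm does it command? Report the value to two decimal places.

set_propeller: D = 2.894 m, P = 3.546 m (p = P/D = 1.225294); state ← (V=0, rpm=0)
throttle_to(3216): rpm ← 3216
set_airspeed(74.3): V ← 74.3 m/s
adjust_throttle(+1564): rpm ← 3216 +1564 = 4780
final state: V = 74.3 m/s, rpm = 4780 → n = rpm/60 = 79.666667 rev/s
target J* = 1.153; solve J* = V/(n·D) for n: n = V/(J*·D) = 74.3/(1.153 × 2.894) = 22.266963 rev/s
rpm = 60·n = 1336.017756

rpm = 1336.02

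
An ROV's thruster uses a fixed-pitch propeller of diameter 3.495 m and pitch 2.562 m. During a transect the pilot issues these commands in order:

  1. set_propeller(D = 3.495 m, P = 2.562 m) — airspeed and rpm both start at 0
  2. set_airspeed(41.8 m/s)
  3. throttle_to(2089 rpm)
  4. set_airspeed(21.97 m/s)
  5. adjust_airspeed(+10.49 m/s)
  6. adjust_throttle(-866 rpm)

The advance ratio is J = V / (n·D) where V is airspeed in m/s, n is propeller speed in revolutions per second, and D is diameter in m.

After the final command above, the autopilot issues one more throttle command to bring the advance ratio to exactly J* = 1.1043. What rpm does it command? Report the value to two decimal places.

set_propeller: D = 3.495 m, P = 2.562 m (p = P/D = 0.733047); state ← (V=0, rpm=0)
set_airspeed(41.8): V ← 41.8 m/s
throttle_to(2089): rpm ← 2089
set_airspeed(21.97): V ← 21.97 m/s
adjust_airspeed(+10.49): V ← 21.97 +10.49 = 32.46 m/s
adjust_throttle(-866): rpm ← 2089 -866 = 1223
final state: V = 32.46 m/s, rpm = 1223 → n = rpm/60 = 20.383333 rev/s
target J* = 1.1043; solve J* = V/(n·D) for n: n = V/(J*·D) = 32.46/(1.1043 × 3.495) = 8.410354 rev/s
rpm = 60·n = 504.621225

rpm = 504.62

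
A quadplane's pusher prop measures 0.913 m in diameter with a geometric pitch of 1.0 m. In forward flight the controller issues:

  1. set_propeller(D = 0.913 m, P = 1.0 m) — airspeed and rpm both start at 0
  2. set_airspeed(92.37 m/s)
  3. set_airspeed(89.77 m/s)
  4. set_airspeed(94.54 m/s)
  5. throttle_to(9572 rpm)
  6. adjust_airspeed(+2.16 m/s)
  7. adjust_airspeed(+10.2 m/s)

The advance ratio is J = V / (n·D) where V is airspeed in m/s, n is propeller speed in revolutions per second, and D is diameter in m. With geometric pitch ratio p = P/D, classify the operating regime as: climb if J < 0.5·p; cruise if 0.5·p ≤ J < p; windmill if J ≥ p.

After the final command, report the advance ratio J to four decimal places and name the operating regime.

J = 0.7339, regime = cruise

set_propeller: D = 0.913 m, P = 1.0 m (p = P/D = 1.095290); state ← (V=0, rpm=0)
set_airspeed(92.37): V ← 92.37 m/s
set_airspeed(89.77): V ← 89.77 m/s
set_airspeed(94.54): V ← 94.54 m/s
throttle_to(9572): rpm ← 9572
adjust_airspeed(+2.16): V ← 94.54 +2.16 = 96.7 m/s
adjust_airspeed(+10.2): V ← 96.7 +10.2 = 106.9 m/s
final state: V = 106.9 m/s, rpm = 9572 → n = rpm/60 = 159.533333 rev/s
J = V / (n·D) = 106.9 / (159.533333 × 0.913) = 0.733931
regime bands: climb J<0.5476 | cruise [0.5476, 1.0953) | windmill J≥1.0953
J = 0.7339 → cruise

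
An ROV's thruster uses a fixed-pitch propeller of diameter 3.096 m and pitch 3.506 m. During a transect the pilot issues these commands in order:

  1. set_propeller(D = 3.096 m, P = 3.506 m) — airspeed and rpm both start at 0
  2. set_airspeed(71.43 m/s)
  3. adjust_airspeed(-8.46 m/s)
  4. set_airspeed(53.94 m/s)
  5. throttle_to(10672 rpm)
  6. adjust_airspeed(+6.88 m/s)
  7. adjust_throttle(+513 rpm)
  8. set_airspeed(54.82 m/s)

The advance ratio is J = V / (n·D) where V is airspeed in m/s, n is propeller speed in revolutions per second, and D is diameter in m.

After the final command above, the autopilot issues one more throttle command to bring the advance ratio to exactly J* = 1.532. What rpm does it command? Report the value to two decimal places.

rpm = 693.47

set_propeller: D = 3.096 m, P = 3.506 m (p = P/D = 1.132429); state ← (V=0, rpm=0)
set_airspeed(71.43): V ← 71.43 m/s
adjust_airspeed(-8.46): V ← 71.43 -8.46 = 62.97 m/s
set_airspeed(53.94): V ← 53.94 m/s
throttle_to(10672): rpm ← 10672
adjust_airspeed(+6.88): V ← 53.94 +6.88 = 60.82 m/s
adjust_throttle(+513): rpm ← 10672 +513 = 11185
set_airspeed(54.82): V ← 54.82 m/s
final state: V = 54.82 m/s, rpm = 11185 → n = rpm/60 = 186.416667 rev/s
target J* = 1.532; solve J* = V/(n·D) for n: n = V/(J*·D) = 54.82/(1.532 × 3.096) = 11.557910 rev/s
rpm = 60·n = 693.474609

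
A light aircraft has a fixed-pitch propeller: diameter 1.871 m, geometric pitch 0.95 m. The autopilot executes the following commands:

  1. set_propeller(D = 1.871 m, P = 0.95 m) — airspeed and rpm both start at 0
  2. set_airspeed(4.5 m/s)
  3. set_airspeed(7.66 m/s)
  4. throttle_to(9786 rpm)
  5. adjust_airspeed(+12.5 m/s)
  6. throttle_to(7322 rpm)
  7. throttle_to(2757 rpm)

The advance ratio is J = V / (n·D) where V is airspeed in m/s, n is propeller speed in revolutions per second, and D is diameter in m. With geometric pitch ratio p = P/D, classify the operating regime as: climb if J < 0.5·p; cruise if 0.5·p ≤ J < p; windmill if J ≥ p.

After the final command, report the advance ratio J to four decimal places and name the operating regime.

J = 0.2345, regime = climb

set_propeller: D = 1.871 m, P = 0.95 m (p = P/D = 0.507750); state ← (V=0, rpm=0)
set_airspeed(4.5): V ← 4.5 m/s
set_airspeed(7.66): V ← 7.66 m/s
throttle_to(9786): rpm ← 9786
adjust_airspeed(+12.5): V ← 7.66 +12.5 = 20.16 m/s
throttle_to(7322): rpm ← 7322
throttle_to(2757): rpm ← 2757
final state: V = 20.16 m/s, rpm = 2757 → n = rpm/60 = 45.950000 rev/s
J = V / (n·D) = 20.16 / (45.950000 × 1.871) = 0.234494
regime bands: climb J<0.2539 | cruise [0.2539, 0.5077) | windmill J≥0.5077
J = 0.2345 → climb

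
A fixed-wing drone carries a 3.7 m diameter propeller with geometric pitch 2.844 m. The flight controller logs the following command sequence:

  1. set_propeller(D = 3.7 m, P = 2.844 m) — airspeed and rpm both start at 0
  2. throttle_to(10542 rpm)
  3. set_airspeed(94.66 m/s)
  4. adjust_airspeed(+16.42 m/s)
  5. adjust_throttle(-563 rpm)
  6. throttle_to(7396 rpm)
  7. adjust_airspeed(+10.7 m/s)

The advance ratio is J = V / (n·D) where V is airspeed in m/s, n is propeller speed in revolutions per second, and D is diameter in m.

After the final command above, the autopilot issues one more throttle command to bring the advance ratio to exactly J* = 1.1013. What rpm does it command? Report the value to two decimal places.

set_propeller: D = 3.7 m, P = 2.844 m (p = P/D = 0.768649); state ← (V=0, rpm=0)
throttle_to(10542): rpm ← 10542
set_airspeed(94.66): V ← 94.66 m/s
adjust_airspeed(+16.42): V ← 94.66 +16.42 = 111.08 m/s
adjust_throttle(-563): rpm ← 10542 -563 = 9979
throttle_to(7396): rpm ← 7396
adjust_airspeed(+10.7): V ← 111.08 +10.7 = 121.78 m/s
final state: V = 121.78 m/s, rpm = 7396 → n = rpm/60 = 123.266667 rev/s
target J* = 1.1013; solve J* = V/(n·D) for n: n = V/(J*·D) = 121.78/(1.1013 × 3.7) = 29.886056 rev/s
rpm = 60·n = 1793.163362

rpm = 1793.16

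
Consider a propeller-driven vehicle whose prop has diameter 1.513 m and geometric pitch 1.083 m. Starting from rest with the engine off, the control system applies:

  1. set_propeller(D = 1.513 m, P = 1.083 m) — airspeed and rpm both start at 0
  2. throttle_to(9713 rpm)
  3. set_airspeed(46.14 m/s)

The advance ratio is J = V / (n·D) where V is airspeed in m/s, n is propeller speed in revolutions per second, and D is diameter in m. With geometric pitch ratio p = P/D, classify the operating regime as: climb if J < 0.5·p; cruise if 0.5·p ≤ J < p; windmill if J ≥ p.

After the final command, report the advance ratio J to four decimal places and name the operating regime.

set_propeller: D = 1.513 m, P = 1.083 m (p = P/D = 0.715796); state ← (V=0, rpm=0)
throttle_to(9713): rpm ← 9713
set_airspeed(46.14): V ← 46.14 m/s
final state: V = 46.14 m/s, rpm = 9713 → n = rpm/60 = 161.883333 rev/s
J = V / (n·D) = 46.14 / (161.883333 × 1.513) = 0.188381
regime bands: climb J<0.3579 | cruise [0.3579, 0.7158) | windmill J≥0.7158
J = 0.1884 → climb

J = 0.1884, regime = climb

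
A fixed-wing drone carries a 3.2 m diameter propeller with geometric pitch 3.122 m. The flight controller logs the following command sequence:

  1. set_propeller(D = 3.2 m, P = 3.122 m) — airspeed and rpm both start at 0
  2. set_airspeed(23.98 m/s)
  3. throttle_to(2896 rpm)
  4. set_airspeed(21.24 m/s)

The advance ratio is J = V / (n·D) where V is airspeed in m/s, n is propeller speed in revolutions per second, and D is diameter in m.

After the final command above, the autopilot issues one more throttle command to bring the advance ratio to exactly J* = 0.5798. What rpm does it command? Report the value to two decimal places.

set_propeller: D = 3.2 m, P = 3.122 m (p = P/D = 0.975625); state ← (V=0, rpm=0)
set_airspeed(23.98): V ← 23.98 m/s
throttle_to(2896): rpm ← 2896
set_airspeed(21.24): V ← 21.24 m/s
final state: V = 21.24 m/s, rpm = 2896 → n = rpm/60 = 48.266667 rev/s
target J* = 0.5798; solve J* = V/(n·D) for n: n = V/(J*·D) = 21.24/(0.5798 × 3.2) = 11.447913 rev/s
rpm = 60·n = 686.874784

rpm = 686.87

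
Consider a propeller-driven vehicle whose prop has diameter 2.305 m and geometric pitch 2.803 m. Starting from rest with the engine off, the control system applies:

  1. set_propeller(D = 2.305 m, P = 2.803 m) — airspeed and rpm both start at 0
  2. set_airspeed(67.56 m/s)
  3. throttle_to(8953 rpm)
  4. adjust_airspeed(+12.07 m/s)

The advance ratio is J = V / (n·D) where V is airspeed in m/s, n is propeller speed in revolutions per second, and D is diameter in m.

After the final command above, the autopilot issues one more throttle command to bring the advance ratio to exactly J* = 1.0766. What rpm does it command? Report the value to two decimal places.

set_propeller: D = 2.305 m, P = 2.803 m (p = P/D = 1.216052); state ← (V=0, rpm=0)
set_airspeed(67.56): V ← 67.56 m/s
throttle_to(8953): rpm ← 8953
adjust_airspeed(+12.07): V ← 67.56 +12.07 = 79.63 m/s
final state: V = 79.63 m/s, rpm = 8953 → n = rpm/60 = 149.216667 rev/s
target J* = 1.0766; solve J* = V/(n·D) for n: n = V/(J*·D) = 79.63/(1.0766 × 2.305) = 32.088647 rev/s
rpm = 60·n = 1925.318841

rpm = 1925.32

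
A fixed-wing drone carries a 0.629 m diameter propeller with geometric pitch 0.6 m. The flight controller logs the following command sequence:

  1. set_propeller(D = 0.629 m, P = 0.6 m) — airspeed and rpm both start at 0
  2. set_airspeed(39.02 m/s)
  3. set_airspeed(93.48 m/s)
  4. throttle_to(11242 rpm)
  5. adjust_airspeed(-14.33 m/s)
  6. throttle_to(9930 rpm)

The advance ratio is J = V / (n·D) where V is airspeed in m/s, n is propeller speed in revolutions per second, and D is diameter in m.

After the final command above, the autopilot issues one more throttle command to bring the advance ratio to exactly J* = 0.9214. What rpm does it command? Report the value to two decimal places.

rpm = 8194.14

set_propeller: D = 0.629 m, P = 0.6 m (p = P/D = 0.953895); state ← (V=0, rpm=0)
set_airspeed(39.02): V ← 39.02 m/s
set_airspeed(93.48): V ← 93.48 m/s
throttle_to(11242): rpm ← 11242
adjust_airspeed(-14.33): V ← 93.48 -14.33 = 79.15 m/s
throttle_to(9930): rpm ← 9930
final state: V = 79.15 m/s, rpm = 9930 → n = rpm/60 = 165.500000 rev/s
target J* = 0.9214; solve J* = V/(n·D) for n: n = V/(J*·D) = 79.15/(0.9214 × 0.629) = 136.568980 rev/s
rpm = 60·n = 8194.138801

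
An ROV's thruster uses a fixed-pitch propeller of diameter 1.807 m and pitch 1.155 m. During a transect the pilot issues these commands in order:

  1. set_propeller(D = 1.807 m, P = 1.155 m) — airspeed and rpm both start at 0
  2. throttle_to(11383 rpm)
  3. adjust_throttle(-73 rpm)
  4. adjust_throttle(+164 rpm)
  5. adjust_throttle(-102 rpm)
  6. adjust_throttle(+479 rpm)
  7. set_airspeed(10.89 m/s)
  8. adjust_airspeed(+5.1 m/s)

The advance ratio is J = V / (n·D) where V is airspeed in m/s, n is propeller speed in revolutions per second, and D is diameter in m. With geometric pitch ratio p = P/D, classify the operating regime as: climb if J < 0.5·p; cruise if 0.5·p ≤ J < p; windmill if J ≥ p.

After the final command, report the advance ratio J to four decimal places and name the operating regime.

set_propeller: D = 1.807 m, P = 1.155 m (p = P/D = 0.639181); state ← (V=0, rpm=0)
throttle_to(11383): rpm ← 11383
adjust_throttle(-73): rpm ← 11383 -73 = 11310
adjust_throttle(+164): rpm ← 11310 +164 = 11474
adjust_throttle(-102): rpm ← 11474 -102 = 11372
adjust_throttle(+479): rpm ← 11372 +479 = 11851
set_airspeed(10.89): V ← 10.89 m/s
adjust_airspeed(+5.1): V ← 10.89 +5.1 = 15.99 m/s
final state: V = 15.99 m/s, rpm = 11851 → n = rpm/60 = 197.516667 rev/s
J = V / (n·D) = 15.99 / (197.516667 × 1.807) = 0.044801
regime bands: climb J<0.3196 | cruise [0.3196, 0.6392) | windmill J≥0.6392
J = 0.0448 → climb

J = 0.0448, regime = climb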